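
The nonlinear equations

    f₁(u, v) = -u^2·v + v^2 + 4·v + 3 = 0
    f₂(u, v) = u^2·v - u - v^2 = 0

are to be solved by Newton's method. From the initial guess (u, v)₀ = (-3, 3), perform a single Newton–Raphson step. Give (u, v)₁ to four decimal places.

(-2.5890, -1.3973)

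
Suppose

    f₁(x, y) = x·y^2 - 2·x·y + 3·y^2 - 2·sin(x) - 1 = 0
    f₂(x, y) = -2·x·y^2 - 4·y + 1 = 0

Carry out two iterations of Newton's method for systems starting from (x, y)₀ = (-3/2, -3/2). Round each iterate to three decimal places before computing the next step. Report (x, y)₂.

(-1.733, 0.091)

At (-3/2, -3/2): F = (-0.13001, 13.750).
Jacobian J = [[y^2 - 2·y - 2·cos(x), 2·x·y - 2·x + 6·y], [-2·y^2, -4·x·y - 4]].
At the point, J = [[5.10853, -1.500], [-4.500, -13.000]] (det J = -73.16083).
Solving J·Δ = −F gives Δ = (0.305, 0.952).
Then the next iterate is (x, y)₁ = (-1.195, -0.548).
Round to (-1.195, -0.548) and repeat: F = (0.09276, 3.90973), J = [[0.66228, 0.41172], [-0.60061, -6.61944]].
Δ = (-0.538, 0.639), so (x, y)₂ = (-1.733, 0.091).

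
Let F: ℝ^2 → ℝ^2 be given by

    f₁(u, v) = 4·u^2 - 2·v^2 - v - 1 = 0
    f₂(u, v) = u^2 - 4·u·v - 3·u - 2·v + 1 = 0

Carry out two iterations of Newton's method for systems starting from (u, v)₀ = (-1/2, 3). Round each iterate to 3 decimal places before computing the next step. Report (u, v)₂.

At (-1/2, 3): F = (-21.000, 2.750).
Jacobian J = [[8·u, -4·v - 1], [2·u - 4·v - 3, -4·u - 2]].
At the point, J = [[-4.000, -13.000], [-16.000, 0.000]] (det J = -208.000).
Solving J·Δ = −F gives Δ = (0.172, -1.668).
Then the next iterate is (u, v)₁ = (-0.328, 1.332).
Round to (-0.328, 1.332) and repeat: F = (-5.45011, 1.17517), J = [[-2.624, -6.328], [-8.984, -0.688]].
Δ = (0.203, -0.946), so (u, v)₂ = (-0.125, 0.386).

(-0.125, 0.386)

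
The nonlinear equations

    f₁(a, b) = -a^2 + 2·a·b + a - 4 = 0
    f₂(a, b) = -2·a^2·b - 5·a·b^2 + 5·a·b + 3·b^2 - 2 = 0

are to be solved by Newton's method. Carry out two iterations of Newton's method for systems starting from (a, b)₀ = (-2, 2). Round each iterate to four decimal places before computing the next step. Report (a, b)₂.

At (-2, 2): F = (-18.0000, 14.0000).
Jacobian J = [[-2·a + 2·b + 1, 2·a], [-4·a·b - 5·b^2 + 5·b, -2·a^2 - 10·a·b + 5·a + 6·b]].
At the point, J = [[9.0000, -4.0000], [6.0000, 34.0000]] (det J = 330.0000).
Solving J·Δ = −F gives Δ = (1.6848, -0.7091).
Then the next iterate is (a, b)₁ = (-0.3152, 1.2909).
Round to (-0.3152, 1.2909) and repeat: F = (-5.228334, 3.334588), J = [[4.2122, -0.6304], [-0.250047, 10.039615]].
Δ = (1.1960, -0.3024), so (a, b)₂ = (0.8808, 0.9885).

(0.8808, 0.9885)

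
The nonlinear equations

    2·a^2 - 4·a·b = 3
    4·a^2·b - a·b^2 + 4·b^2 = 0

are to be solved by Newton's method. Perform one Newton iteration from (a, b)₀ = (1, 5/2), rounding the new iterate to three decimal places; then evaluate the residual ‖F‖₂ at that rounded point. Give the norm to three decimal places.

24.204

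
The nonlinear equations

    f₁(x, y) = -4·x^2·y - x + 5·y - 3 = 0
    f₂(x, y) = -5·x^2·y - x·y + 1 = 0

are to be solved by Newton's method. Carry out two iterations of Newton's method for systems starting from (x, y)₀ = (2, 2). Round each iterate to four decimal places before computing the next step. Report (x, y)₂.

(0.8717, 0.8286)

At (2, 2): F = (-27.0000, -43.0000).
Jacobian J = [[-8·x·y - 1, -4·x^2 + 5], [-10·x·y - y, -5·x^2 - x]].
At the point, J = [[-33.0000, -11.0000], [-42.0000, -22.0000]] (det J = 264.0000).
Solving J·Δ = −F gives Δ = (-0.4583, -1.0795).
Then the next iterate is (x, y)₁ = (1.5417, 0.9205).
Round to (1.5417, 0.9205) and repeat: F = (-8.690721, -11.358536), J = [[-12.353079, -4.507356], [-15.111849, -13.425894]].
Δ = (-0.6700, -0.0919), so (x, y)₂ = (0.8717, 0.8286).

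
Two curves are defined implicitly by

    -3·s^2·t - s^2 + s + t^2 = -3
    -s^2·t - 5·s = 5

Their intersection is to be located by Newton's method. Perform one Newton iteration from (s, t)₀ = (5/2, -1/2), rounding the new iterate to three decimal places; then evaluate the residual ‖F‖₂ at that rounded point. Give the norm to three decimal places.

At (5/2, -1/2): F = (8.875, -14.375).
Jacobian J = [[-6·s·t - 2·s + 1, -3·s^2 + 2·t], [-2·s·t - 5, -s^2]].
At the point, J = [[3.500, -19.750], [-2.500, -6.250]] (det J = -71.250).
Solving J·Δ = −F gives Δ = (-4.763, -0.395).
Then the next iterate is (s, t)₁ = (-2.263, -0.895).
Re-evaluating at (-2.263, -0.895): F = (10.16719, 10.89845), so ‖F‖₂ = 14.905.

14.905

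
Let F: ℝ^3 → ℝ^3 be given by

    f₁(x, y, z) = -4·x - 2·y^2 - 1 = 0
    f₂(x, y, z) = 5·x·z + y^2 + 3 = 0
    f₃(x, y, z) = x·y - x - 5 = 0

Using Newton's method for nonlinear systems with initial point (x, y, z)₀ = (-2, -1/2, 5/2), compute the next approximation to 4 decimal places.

(-1.1818, -2.1136, 1.5091)

At (-2, -1/2, 5/2): F = (6.5000, -21.7500, -2.0000).
Jacobian J = [[-4, -4·y, 0], [5·z, 2·y, 5·x], [y - 1, x, 0]].
At the point, J = [[-4.0000, 2.0000, 0.0000], [12.5000, -1.0000, -10.0000], [-1.5000, -2.0000, 0.0000]] (det J = 110.0000).
Solving J·Δ = −F gives Δ = (0.8182, -1.6136, -0.9909).
Then the next iterate is (x, y, z)₁ = (-1.1818, -2.1136, 1.5091).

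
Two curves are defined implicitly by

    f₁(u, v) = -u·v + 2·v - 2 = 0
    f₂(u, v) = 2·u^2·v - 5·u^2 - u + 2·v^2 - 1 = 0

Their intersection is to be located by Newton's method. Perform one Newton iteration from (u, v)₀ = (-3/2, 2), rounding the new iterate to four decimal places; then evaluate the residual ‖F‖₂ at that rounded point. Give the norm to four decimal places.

At (-3/2, 2): F = (5.0000, 6.2500).
Jacobian J = [[-v, -u + 2], [4·u·v - 10·u - 1, 2·u^2 + 4·v]].
At the point, J = [[-2.0000, 3.5000], [2.0000, 12.5000]] (det J = -32.0000).
Solving J·Δ = −F gives Δ = (1.2695, -0.7031).
Then the next iterate is (u, v)₁ = (-0.2305, 1.2969).
Re-evaluating at (-0.2305, 1.2969): F = (0.892735, 2.466557), so ‖F‖₂ = 2.6231.

2.6231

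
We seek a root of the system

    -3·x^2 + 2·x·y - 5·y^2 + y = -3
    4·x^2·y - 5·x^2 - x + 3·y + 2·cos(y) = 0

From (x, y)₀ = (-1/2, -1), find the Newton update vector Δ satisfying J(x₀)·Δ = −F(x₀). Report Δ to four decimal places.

(0.2835, 0.2467)

At (-1/2, -1): F = (-2.7500, -3.669395).
Jacobian J = [[-6·x + 2·y, 2·x - 10·y + 1], [8·x·y - 10·x - 1, 4·x^2 - 2·sin(y) + 3]].
At the point, J = [[1.0000, 10.0000], [8.0000, 5.682942]] (det J = -74.317058).
Solving J·Δ = −F gives Δ = (0.2835, 0.2467).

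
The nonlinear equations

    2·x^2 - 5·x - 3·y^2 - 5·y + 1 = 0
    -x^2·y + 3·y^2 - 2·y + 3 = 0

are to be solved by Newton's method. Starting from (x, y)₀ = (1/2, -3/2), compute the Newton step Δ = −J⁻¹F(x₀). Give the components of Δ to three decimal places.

(1.791, 1.405)

At (1/2, -3/2): F = (-0.250, 13.125).
Jacobian J = [[4·x - 5, -6·y - 5], [-2·x·y, -x^2 + 6·y - 2]].
At the point, J = [[-3.000, 4.000], [1.500, -11.250]] (det J = 27.750).
Solving J·Δ = −F gives Δ = (1.791, 1.405).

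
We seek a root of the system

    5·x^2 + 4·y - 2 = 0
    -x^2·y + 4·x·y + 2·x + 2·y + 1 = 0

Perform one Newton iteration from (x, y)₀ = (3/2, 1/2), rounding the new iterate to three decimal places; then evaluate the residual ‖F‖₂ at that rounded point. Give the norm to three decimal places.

1.325

At (3/2, 1/2): F = (11.250, 6.875).
Jacobian J = [[10·x, 4], [-2·x·y + 4·y + 2, -x^2 + 4·x + 2]].
At the point, J = [[15.000, 4.000], [2.500, 5.750]] (det J = 76.250).
Solving J·Δ = −F gives Δ = (-0.488, -0.984).
Then the next iterate is (x, y)₁ = (1.012, -0.484).
Re-evaluating at (1.012, -0.484): F = (1.18472, 0.59245), so ‖F‖₂ = 1.325.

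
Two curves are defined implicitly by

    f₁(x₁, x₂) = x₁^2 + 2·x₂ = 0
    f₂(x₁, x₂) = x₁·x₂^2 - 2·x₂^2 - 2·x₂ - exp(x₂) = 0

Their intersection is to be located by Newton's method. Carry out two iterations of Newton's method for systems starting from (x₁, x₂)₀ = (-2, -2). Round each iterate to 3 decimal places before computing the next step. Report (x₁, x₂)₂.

At (-2, -2): F = (0.000, -12.13534).
Jacobian J = [[2·x₁, 2], [x₂^2, 2·x₁·x₂ - 4·x₂ - exp(x₂) - 2]].
At the point, J = [[-4.000, 2.000], [4.000, 13.86466]] (det J = -63.45866).
Solving J·Δ = −F gives Δ = (0.382, 0.765).
Then the next iterate is (x₁, x₂)₁ = (-1.618, -1.235).
Round to (-1.618, -1.235) and repeat: F = (0.14792, -3.33910), J = [[-3.236, 2.000], [1.52523, 6.64563]].
Δ = (0.312, 0.431), so (x₁, x₂)₂ = (-1.306, -0.804).

(-1.306, -0.804)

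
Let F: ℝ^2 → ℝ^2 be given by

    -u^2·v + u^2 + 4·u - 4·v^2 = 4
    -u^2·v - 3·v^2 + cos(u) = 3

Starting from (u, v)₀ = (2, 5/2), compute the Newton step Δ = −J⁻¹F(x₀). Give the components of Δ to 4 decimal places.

(-1.1571, -1.0286)

At (2, 5/2): F = (-27.0000, -32.166147).
Jacobian J = [[-2·u·v + 2·u + 4, -u^2 - 8·v], [-2·u·v - sin(u), -u^2 - 6·v]].
At the point, J = [[-2.0000, -24.0000], [-10.909297, -19.0000]] (det J = -223.823138).
Solving J·Δ = −F gives Δ = (-1.1571, -1.0286).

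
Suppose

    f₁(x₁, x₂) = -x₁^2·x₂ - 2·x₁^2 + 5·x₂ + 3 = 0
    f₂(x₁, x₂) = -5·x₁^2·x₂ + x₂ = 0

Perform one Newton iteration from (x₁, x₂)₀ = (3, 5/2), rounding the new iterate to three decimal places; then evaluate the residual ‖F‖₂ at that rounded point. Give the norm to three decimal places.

At (3, 5/2): F = (-25.000, -110.000).
Jacobian J = [[-2·x₁·x₂ - 4·x₁, -x₁^2 + 5], [-10·x₁·x₂, -5·x₁^2 + 1]].
At the point, J = [[-27.000, -4.000], [-75.000, -44.000]] (det J = 888.000).
Solving J·Δ = −F gives Δ = (-0.743, -1.233).
Then the next iterate is (x₁, x₂)₁ = (2.257, 1.267).
Re-evaluating at (2.257, 1.267): F = (-7.30726, -31.00380), so ‖F‖₂ = 31.853.

31.853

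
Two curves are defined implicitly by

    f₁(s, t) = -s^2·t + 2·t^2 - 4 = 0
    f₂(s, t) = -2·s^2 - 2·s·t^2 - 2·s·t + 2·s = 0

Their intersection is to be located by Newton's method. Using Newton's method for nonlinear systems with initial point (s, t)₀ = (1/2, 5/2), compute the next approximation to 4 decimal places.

(0.3212, 1.6465)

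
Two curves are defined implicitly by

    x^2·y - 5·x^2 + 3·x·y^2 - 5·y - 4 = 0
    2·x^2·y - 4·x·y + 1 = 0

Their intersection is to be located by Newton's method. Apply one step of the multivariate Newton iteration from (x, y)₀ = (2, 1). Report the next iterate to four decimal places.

(1.7500, 2.4318)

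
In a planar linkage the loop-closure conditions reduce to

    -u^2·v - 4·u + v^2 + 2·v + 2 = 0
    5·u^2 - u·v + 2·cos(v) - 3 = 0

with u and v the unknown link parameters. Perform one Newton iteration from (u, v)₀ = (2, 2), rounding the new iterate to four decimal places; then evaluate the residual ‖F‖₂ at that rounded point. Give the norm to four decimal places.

15.6349

At (2, 2): F = (-6.0000, 12.167706).
Jacobian J = [[-2·u·v - 4, -u^2 + 2·v + 2], [10·u - v, -u - 2·sin(v)]].
At the point, J = [[-12.0000, 2.0000], [18.0000, -3.818595]] (det J = 9.823138).
Solving J·Δ = −F gives Δ = (0.1449, 3.8697).
Then the next iterate is (u, v)₁ = (2.1449, 5.8697).
Re-evaluating at (2.1449, 5.8697): F = (12.609060, 9.244512), so ‖F‖₂ = 15.6349.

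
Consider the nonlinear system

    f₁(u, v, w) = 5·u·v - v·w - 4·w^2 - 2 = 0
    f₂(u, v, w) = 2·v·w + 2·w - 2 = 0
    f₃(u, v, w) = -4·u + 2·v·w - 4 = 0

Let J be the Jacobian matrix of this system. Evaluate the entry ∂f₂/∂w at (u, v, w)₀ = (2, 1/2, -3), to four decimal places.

∂f₂/∂w = 2·v + 2.
At (2, 1/2, -3) this is 3.0000.

3.0000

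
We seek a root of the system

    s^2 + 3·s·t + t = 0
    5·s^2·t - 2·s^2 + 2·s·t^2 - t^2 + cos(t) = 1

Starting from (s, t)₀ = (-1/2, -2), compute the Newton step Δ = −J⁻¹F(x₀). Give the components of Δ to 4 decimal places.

At (-1/2, -2): F = (1.2500, -12.416147).
Jacobian J = [[2·s + 3·t, 3·s + 1], [10·s·t - 4·s + 2·t^2, 5·s^2 + 4·s·t - 2·t - sin(t)]].
At the point, J = [[-7.0000, -0.5000], [20.0000, 10.159297]] (det J = -61.115082).
Solving J·Δ = −F gives Δ = (0.1062, 1.0131).

(0.1062, 1.0131)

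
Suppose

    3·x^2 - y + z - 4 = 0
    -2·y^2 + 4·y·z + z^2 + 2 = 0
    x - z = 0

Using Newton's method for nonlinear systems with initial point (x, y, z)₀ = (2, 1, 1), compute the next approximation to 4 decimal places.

At (2, 1, 1): F = (8.0000, 5.0000, 1.0000).
Jacobian J = [[6·x, -1, 1], [0, -4·y + 4·z, 4·y + 2·z], [1, 0, -1]].
At the point, J = [[12.0000, -1.0000, 1.0000], [0.0000, 0.0000, 6.0000], [1.0000, 0.0000, -1.0000]] (det J = -6.0000).
Solving J·Δ = −F gives Δ = (-1.8333, -14.8333, -0.8333).
Then the next iterate is (x, y, z)₁ = (0.1667, -13.8333, 0.1667).

(0.1667, -13.8333, 0.1667)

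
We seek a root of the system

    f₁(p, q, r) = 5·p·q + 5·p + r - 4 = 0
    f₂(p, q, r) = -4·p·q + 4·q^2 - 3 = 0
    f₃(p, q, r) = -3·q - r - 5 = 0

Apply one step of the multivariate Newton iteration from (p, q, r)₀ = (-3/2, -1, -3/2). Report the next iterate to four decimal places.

(-0.5357, -1.5714, -0.2857)

At (-3/2, -1, -3/2): F = (-5.5000, -5.0000, -0.5000).
Jacobian J = [[5·q + 5, 5·p, 1], [-4·q, -4·p + 8·q, 0], [0, -3, -1]].
At the point, J = [[0.0000, -7.5000, 1.0000], [4.0000, -2.0000, 0.0000], [0.0000, -3.0000, -1.0000]] (det J = -42.0000).
Solving J·Δ = −F gives Δ = (0.9643, -0.5714, 1.2143).
Then the next iterate is (p, q, r)₁ = (-0.5357, -1.5714, -0.2857).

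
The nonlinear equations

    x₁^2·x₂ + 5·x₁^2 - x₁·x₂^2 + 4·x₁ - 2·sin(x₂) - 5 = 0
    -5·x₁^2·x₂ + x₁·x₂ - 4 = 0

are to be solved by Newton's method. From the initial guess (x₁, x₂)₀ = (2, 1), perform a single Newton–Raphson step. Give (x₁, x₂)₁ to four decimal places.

(1.1245, 0.7019)

At (2, 1): F = (23.317058, -22.0000).
Jacobian J = [[2·x₁·x₂ + 10·x₁ - x₂^2 + 4, x₁^2 - 2·x₁·x₂ - 2·cos(x₂)], [-10·x₁·x₂ + x₂, -5·x₁^2 + x₁]].
At the point, J = [[27.0000, -1.080605], [-19.0000, -18.0000]] (det J = -506.531488).
Solving J·Δ = −F gives Δ = (-0.8755, -0.2981).
Then the next iterate is (x₁, x₂)₁ = (1.1245, 0.7019).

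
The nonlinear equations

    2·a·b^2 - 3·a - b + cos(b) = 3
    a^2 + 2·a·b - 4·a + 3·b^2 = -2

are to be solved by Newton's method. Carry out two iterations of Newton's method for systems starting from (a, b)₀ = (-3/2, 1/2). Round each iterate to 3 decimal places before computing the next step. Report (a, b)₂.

At (-3/2, 1/2): F = (1.12758, 9.500).
Jacobian J = [[2·b^2 - 3, 4·a·b - sin(b) - 1], [2·a + 2·b - 4, 2·a + 6·b]].
At the point, J = [[-2.500, -4.47943], [-6.000, 0.000]] (det J = -26.87655).
Solving J·Δ = −F gives Δ = (1.583, -0.632).
Then the next iterate is (a, b)₁ = (0.083, -0.132).
Round to (0.083, -0.132) and repeat: F = (-2.12281, 1.70525), J = [[-2.96515, -0.91221], [-4.098, -0.626]].
Δ = (1.533, -7.309), so (a, b)₂ = (1.616, -7.441).

(1.616, -7.441)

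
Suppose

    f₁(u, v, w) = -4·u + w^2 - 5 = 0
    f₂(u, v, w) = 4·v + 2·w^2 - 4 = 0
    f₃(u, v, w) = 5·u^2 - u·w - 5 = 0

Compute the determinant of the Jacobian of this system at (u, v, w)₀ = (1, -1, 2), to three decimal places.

J = [[-4, 0, 2·w], [0, 4, 4·w], [10·u - w, 0, -u]].
At the point, J = [[-4.000, 0.000, 4.000], [0.000, 4.000, 8.000], [8.000, 0.000, -1.000]].
det J = -112.000.

-112.000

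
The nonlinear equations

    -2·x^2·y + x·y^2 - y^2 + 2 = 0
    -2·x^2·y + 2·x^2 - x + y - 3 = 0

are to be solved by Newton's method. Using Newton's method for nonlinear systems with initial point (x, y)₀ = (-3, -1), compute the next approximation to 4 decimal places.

(-1.7619, -0.7619)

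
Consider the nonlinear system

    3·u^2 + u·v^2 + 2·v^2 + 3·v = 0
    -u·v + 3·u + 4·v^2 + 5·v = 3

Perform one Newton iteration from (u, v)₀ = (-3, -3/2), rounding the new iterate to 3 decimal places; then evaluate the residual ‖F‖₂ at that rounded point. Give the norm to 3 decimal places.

At (-3, -3/2): F = (20.250, -15.000).
Jacobian J = [[6·u + v^2, 2·u·v + 4·v + 3], [-v + 3, -u + 8·v + 5]].
At the point, J = [[-15.750, 6.000], [4.500, -4.000]] (det J = 36.000).
Solving J·Δ = −F gives Δ = (-0.250, -4.031).
Then the next iterate is (u, v)₁ = (-3.250, -5.531).
Re-evaluating at (-3.250, -5.531): F = (-23.14545, 63.98709), so ‖F‖₂ = 68.045.

68.045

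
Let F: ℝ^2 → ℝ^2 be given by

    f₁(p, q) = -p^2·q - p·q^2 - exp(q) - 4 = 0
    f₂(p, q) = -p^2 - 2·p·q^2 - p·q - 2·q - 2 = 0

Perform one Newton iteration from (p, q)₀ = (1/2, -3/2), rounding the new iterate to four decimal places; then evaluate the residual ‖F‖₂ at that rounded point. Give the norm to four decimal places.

At (1/2, -3/2): F = (-4.973130, -0.7500).
Jacobian J = [[-2·p·q - q^2, -p^2 - 2·p·q - exp(q)], [-2·p - 2·q^2 - q, -4·p·q - p - 2]].
At the point, J = [[-0.7500, 1.026870], [-4.0000, 0.5000]] (det J = 3.732479).
Solving J·Δ = −F gives Δ = (0.4599, 5.1789).
Then the next iterate is (p, q)₁ = (0.9599, 3.6789).
Re-evaluating at (0.9599, 3.6789): F = (-59.984155, -39.793743), so ‖F‖₂ = 71.9836.

71.9836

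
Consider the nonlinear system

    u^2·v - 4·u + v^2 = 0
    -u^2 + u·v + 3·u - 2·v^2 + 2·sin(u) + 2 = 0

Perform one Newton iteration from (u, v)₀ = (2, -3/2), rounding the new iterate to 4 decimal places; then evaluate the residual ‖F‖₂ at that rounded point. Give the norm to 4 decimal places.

2.8827

At (2, -3/2): F = (-11.7500, -1.681405).
Jacobian J = [[2·u·v - 4, u^2 + 2·v], [-2·u + v + 2·cos(u) + 3, u - 4·v]].
At the point, J = [[-10.0000, 1.0000], [-3.332294, 8.0000]] (det J = -76.667706).
Solving J·Δ = −F gives Δ = (-1.2041, -0.2914).
Then the next iterate is (u, v)₁ = (0.7959, -1.7914).
Re-evaluating at (0.7959, -1.7914): F = (-1.109261, -2.660773), so ‖F‖₂ = 2.8827.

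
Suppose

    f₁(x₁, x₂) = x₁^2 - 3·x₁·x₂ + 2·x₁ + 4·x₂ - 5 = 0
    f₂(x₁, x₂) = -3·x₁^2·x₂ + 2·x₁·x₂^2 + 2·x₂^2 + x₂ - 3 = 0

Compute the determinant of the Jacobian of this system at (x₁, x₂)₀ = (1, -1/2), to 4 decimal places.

J = [[2·x₁ - 3·x₂ + 2, -3·x₁ + 4], [-6·x₁·x₂ + 2·x₂^2, -3·x₁^2 + 4·x₁·x₂ + 4·x₂ + 1]].
At the point, J = [[5.5000, 1.0000], [3.5000, -6.0000]].
det J = -36.5000.

-36.5000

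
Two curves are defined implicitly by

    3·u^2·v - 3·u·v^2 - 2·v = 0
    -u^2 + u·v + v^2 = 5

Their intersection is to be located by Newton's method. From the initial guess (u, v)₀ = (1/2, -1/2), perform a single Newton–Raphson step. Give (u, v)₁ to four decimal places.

(-0.2917, -8.6250)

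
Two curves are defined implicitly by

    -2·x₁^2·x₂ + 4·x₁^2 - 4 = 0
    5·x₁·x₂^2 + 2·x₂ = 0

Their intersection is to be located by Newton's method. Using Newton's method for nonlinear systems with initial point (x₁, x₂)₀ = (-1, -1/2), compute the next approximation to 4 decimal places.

(-0.9630, -0.1852)

At (-1, -1/2): F = (1.0000, -2.2500).
Jacobian J = [[-4·x₁·x₂ + 8·x₁, -2·x₁^2], [5·x₂^2, 10·x₁·x₂ + 2]].
At the point, J = [[-10.0000, -2.0000], [1.2500, 7.0000]] (det J = -67.5000).
Solving J·Δ = −F gives Δ = (0.0370, 0.3148).
Then the next iterate is (x₁, x₂)₁ = (-0.9630, -0.1852).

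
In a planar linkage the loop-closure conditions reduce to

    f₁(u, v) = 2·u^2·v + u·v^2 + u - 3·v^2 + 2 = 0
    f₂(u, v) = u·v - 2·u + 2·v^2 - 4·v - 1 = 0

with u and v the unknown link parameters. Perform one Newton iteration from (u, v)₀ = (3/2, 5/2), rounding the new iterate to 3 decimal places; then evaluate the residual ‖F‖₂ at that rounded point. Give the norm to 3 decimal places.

1.087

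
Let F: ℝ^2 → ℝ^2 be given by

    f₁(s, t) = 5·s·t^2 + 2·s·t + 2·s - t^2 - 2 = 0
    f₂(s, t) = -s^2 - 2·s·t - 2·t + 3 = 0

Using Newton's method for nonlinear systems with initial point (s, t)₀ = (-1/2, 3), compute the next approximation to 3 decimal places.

(-0.304, 1.768)

At (-1/2, 3): F = (-37.500, -0.250).
Jacobian J = [[5·t^2 + 2·t + 2, 10·s·t + 2·s - 2·t], [-2·s - 2·t, -2·s - 2]].
At the point, J = [[53.000, -22.000], [-5.000, -1.000]] (det J = -163.000).
Solving J·Δ = −F gives Δ = (0.196, -1.232).
Then the next iterate is (s, t)₁ = (-0.304, 1.768).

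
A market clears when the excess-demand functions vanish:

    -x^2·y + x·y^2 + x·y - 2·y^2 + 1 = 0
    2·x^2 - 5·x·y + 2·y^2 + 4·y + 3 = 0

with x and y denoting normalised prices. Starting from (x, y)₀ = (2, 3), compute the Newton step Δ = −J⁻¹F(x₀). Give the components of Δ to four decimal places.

(-0.5714, -2.5000)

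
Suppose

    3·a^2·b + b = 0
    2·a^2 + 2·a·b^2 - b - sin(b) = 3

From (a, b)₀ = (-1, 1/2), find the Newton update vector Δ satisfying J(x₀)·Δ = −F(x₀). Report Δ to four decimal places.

At (-1, 1/2): F = (2.0000, -2.479426).
Jacobian J = [[6·a·b, 3·a^2 + 1], [4·a + 2·b^2, 4·a·b - cos(b) - 1]].
At the point, J = [[-3.0000, 4.0000], [-3.5000, -3.877583]] (det J = 25.632748).
Solving J·Δ = −F gives Δ = (-0.0844, -0.5633).

(-0.0844, -0.5633)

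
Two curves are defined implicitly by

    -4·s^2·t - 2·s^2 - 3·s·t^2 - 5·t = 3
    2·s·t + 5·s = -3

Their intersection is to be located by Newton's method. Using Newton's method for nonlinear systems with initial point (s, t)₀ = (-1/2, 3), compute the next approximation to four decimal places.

(0.2750, 9.0250)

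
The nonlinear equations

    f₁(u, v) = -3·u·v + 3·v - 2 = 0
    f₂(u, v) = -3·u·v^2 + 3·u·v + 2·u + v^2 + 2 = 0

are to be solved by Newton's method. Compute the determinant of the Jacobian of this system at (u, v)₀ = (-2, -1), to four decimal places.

J = [[-3·v, -3·u + 3], [-3·v^2 + 3·v + 2, -6·u·v + 3·u + 2·v]].
At the point, J = [[3.0000, 9.0000], [-4.0000, -20.0000]].
det J = -24.0000.

-24.0000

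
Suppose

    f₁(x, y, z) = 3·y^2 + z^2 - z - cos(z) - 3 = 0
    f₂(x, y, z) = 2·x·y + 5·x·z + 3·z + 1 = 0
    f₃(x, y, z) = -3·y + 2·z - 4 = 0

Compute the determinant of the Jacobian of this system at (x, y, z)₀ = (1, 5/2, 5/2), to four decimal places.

J = [[0, 6·y, 2·z + sin(z) - 1], [2·y + 5·z, 2·x, 5·x + 3], [0, -3, 2]].
At the point, J = [[0.0000, 15.0000, 4.598472], [17.5000, 2.0000, 8.0000], [0.0000, -3.0000, 2.0000]].
det J = -766.4198.

-766.4198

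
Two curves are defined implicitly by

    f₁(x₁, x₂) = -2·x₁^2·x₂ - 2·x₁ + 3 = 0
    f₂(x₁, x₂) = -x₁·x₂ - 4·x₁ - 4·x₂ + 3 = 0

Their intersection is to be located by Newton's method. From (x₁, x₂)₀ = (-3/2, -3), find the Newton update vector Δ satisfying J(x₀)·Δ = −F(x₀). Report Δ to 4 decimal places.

At (-3/2, -3): F = (19.5000, 16.5000).
Jacobian J = [[-4·x₁·x₂ - 2, -2·x₁^2], [-x₂ - 4, -x₁ - 4]].
At the point, J = [[-20.0000, -4.5000], [-1.0000, -2.5000]] (det J = 45.5000).
Solving J·Δ = −F gives Δ = (-0.5604, 6.8242).

(-0.5604, 6.8242)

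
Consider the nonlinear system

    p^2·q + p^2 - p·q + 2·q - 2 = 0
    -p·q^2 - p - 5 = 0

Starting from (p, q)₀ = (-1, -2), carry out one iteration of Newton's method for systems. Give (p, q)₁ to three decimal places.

At (-1, -2): F = (-9.000, 0.000).
Jacobian J = [[2·p·q + 2·p - q, p^2 - p + 2], [-q^2 - 1, -2·p·q]].
At the point, J = [[4.000, 4.000], [-5.000, -4.000]] (det J = 4.000).
Solving J·Δ = −F gives Δ = (-9.000, 11.250).
Then the next iterate is (p, q)₁ = (-10.000, 9.250).

(-10.000, 9.250)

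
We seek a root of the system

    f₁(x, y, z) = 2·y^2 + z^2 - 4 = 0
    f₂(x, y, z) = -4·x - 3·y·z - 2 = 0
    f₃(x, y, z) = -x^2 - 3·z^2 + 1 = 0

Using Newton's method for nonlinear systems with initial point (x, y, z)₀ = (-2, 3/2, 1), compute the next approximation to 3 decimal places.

(-1.092, 1.382, 0.605)

At (-2, 3/2, 1): F = (1.500, 1.500, -6.000).
Jacobian J = [[0, 4·y, 2·z], [-4, -3·z, -3·y], [-2·x, 0, -6·z]].
At the point, J = [[0.000, 6.000, 2.000], [-4.000, -3.000, -4.500], [4.000, 0.000, -6.000]] (det J = -228.000).
Solving J·Δ = −F gives Δ = (0.908, -0.118, -0.395).
Then the next iterate is (x, y, z)₁ = (-1.092, 1.382, 0.605).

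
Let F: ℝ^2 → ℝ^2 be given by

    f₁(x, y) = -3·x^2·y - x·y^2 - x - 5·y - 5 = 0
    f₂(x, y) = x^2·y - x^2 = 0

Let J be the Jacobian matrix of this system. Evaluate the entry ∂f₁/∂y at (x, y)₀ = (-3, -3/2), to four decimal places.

-41.0000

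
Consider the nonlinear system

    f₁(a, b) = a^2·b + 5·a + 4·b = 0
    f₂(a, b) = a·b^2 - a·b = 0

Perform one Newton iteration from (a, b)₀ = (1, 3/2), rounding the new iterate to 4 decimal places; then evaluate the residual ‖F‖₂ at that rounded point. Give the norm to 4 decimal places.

4.5020

At (1, 3/2): F = (12.5000, 0.7500).
Jacobian J = [[2·a·b + 5, a^2 + 4], [b^2 - b, 2·a·b - a]].
At the point, J = [[8.0000, 5.0000], [0.7500, 2.0000]] (det J = 12.2500).
Solving J·Δ = −F gives Δ = (-1.7347, 0.2755).
Then the next iterate is (a, b)₁ = (-0.7347, 1.7755).
Re-evaluating at (-0.7347, 1.7755): F = (4.386887, -1.011609), so ‖F‖₂ = 4.5020.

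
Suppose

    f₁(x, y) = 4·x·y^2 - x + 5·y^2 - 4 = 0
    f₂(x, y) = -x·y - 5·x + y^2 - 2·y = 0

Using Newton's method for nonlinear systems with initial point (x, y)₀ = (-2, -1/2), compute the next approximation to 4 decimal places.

(0.0741, 0.4167)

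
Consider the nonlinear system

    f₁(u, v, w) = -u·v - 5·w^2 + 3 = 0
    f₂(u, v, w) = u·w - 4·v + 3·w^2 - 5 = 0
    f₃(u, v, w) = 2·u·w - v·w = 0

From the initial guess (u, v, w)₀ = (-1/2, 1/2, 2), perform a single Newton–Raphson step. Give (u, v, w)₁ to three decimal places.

At (-1/2, 1/2, 2): F = (-16.750, 4.000, -3.000).
Jacobian J = [[-v, -u, -10·w], [w, -4, u + 6·w], [2·w, -w, 2·u - v]].
At the point, J = [[-0.500, 0.500, -20.000], [2.000, -4.000, 11.500], [4.000, -2.000, -1.500]] (det J = -230.000).
Solving J·Δ = −F gives Δ = (-0.435, -1.717, -0.870).
Then the next iterate is (u, v, w)₁ = (-0.935, -1.217, 1.130).

(-0.935, -1.217, 1.130)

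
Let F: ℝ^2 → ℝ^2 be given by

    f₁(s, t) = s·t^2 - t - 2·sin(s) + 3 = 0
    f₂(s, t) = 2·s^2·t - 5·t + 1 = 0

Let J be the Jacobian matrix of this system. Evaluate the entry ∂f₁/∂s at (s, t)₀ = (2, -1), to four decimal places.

∂f₁/∂s = t^2 - 2·cos(s).
At (2, -1) this is 1.8323.

1.8323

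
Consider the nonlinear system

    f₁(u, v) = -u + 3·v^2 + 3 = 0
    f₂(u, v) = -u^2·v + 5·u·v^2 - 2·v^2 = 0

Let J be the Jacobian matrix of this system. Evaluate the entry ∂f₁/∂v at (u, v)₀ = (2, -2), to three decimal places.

-12.000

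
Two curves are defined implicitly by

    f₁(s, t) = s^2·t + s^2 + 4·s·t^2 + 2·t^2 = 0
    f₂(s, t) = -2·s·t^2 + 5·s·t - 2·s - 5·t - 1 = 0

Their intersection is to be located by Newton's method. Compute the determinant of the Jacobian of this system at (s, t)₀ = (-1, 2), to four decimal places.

J = [[2·s·t + 2·s + 4·t^2, s^2 + 8·s·t + 4·t], [-2·t^2 + 5·t - 2, -4·s·t + 5·s - 5]].
At the point, J = [[10.0000, -7.0000], [0.0000, -2.0000]].
det J = -20.0000.

-20.0000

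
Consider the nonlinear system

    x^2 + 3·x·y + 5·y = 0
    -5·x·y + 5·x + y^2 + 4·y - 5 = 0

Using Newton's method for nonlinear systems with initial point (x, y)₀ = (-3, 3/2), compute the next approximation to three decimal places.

At (-3, 3/2): F = (3.000, 10.750).
Jacobian J = [[2·x + 3·y, 3·x + 5], [-5·y + 5, -5·x + 2·y + 4]].
At the point, J = [[-1.500, -4.000], [-2.500, 22.000]] (det J = -43.000).
Solving J·Δ = −F gives Δ = (2.535, -0.201).
Then the next iterate is (x, y)₁ = (-0.465, 1.299).

(-0.465, 1.299)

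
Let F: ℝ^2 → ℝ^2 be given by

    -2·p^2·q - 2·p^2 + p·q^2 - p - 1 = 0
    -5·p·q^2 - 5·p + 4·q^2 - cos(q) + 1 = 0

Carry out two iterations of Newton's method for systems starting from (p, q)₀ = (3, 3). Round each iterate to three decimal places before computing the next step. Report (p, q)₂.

(0.988, 1.847)

At (3, 3): F = (-49.000, -112.01001).
Jacobian J = [[-4·p·q - 4·p + q^2 - 1, -2·p^2 + 2·p·q], [-5·q^2 - 5, -10·p·q + 8·q + sin(q)]].
At the point, J = [[-40.000, 0.000], [-50.000, -65.85888]] (det J = 2634.35520).
Solving J·Δ = −F gives Δ = (-1.225, -0.771).
Then the next iterate is (p, q)₁ = (1.775, 2.229).
Round to (1.775, 2.229) and repeat: F = (-14.30275, -31.48445), J = [[-18.95746, 1.61170], [-29.84220, -20.94166]].
Δ = (-0.787, -0.382), so (p, q)₂ = (0.988, 1.847).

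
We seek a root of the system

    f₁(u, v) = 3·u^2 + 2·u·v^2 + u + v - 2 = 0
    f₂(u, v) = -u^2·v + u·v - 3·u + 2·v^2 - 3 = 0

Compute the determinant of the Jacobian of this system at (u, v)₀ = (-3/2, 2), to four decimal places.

55.0000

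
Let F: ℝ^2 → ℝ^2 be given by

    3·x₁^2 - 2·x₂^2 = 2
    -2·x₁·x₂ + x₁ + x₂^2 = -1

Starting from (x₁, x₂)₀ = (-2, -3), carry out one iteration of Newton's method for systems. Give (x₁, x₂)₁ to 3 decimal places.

At (-2, -3): F = (-8.000, -4.000).
Jacobian J = [[6·x₁, -4·x₂], [-2·x₂ + 1, -2·x₁ + 2·x₂]].
At the point, J = [[-12.000, 12.000], [7.000, -2.000]] (det J = -60.000).
Solving J·Δ = −F gives Δ = (1.067, 1.733).
Then the next iterate is (x₁, x₂)₁ = (-0.933, -1.267).

(-0.933, -1.267)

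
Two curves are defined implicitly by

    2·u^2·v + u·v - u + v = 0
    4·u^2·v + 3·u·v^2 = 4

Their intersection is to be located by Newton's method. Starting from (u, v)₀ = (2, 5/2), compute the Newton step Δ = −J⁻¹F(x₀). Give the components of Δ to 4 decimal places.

At (2, 5/2): F = (25.5000, 73.5000).
Jacobian J = [[4·u·v + v - 1, 2·u^2 + u + 1], [8·u·v + 3·v^2, 4·u^2 + 6·u·v]].
At the point, J = [[21.5000, 11.0000], [58.7500, 46.0000]] (det J = 342.7500).
Solving J·Δ = −F gives Δ = (-1.0635, -0.2396).

(-1.0635, -0.2396)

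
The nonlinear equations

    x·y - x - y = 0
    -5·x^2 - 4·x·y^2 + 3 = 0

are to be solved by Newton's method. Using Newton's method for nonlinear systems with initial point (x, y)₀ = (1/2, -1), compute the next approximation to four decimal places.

(0.4900, -0.9600)

At (1/2, -1): F = (0.0000, -0.2500).
Jacobian J = [[y - 1, x - 1], [-10·x - 4·y^2, -8·x·y]].
At the point, J = [[-2.0000, -0.5000], [-9.0000, 4.0000]] (det J = -12.5000).
Solving J·Δ = −F gives Δ = (-0.0100, 0.0400).
Then the next iterate is (x, y)₁ = (0.4900, -0.9600).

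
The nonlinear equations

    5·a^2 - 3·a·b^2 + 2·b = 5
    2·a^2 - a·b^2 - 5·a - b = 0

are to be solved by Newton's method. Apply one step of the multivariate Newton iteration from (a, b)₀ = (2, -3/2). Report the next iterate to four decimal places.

(0.1951, -0.2293)

At (2, -3/2): F = (-1.5000, -5.0000).
Jacobian J = [[10·a - 3·b^2, -6·a·b + 2], [4·a - b^2 - 5, -2·a·b - 1]].
At the point, J = [[13.2500, 20.0000], [0.7500, 5.0000]] (det J = 51.2500).
Solving J·Δ = −F gives Δ = (-1.8049, 1.2707).
Then the next iterate is (a, b)₁ = (0.1951, -0.2293).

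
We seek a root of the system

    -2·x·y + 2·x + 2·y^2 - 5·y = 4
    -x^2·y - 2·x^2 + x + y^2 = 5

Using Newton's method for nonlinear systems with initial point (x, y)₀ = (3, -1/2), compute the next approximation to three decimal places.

At (3, -1/2): F = (8.000, -15.250).
Jacobian J = [[-2·y + 2, -2·x + 4·y - 5], [-2·x·y - 4·x + 1, -x^2 + 2·y]].
At the point, J = [[3.000, -13.000], [-8.000, -10.000]] (det J = -134.000).
Solving J·Δ = −F gives Δ = (-2.076, 0.136).
Then the next iterate is (x, y)₁ = (0.924, -0.364).

(0.924, -0.364)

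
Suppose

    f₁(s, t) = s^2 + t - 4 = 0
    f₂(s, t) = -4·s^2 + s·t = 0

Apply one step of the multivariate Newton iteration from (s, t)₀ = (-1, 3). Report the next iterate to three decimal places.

(-0.222, 4.556)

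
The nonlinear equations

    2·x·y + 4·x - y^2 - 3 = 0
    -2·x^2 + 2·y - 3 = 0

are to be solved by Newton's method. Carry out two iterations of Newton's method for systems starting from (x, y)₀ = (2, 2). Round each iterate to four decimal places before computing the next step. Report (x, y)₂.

(0.7072, 1.9719)

At (2, 2): F = (9.0000, -7.0000).
Jacobian J = [[2·y + 4, 2·x - 2·y], [-4·x, 2]].
At the point, J = [[8.0000, 0.0000], [-8.0000, 2.0000]] (det J = 16.0000).
Solving J·Δ = −F gives Δ = (-1.1250, -1.0000).
Then the next iterate is (x, y)₁ = (0.8750, 1.0000).
Round to (0.8750, 1.0000) and repeat: F = (1.2500, -2.531250), J = [[6.0000, -0.2500], [-3.5000, 2.0000]].
Δ = (-0.1678, 0.9719), so (x, y)₂ = (0.7072, 1.9719).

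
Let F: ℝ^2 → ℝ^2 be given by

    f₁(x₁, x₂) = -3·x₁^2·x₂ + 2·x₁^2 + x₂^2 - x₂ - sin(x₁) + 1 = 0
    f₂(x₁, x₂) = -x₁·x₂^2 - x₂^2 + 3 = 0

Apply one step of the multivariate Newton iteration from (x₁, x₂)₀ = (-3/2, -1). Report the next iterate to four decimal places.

(-5.0479, 6.0479)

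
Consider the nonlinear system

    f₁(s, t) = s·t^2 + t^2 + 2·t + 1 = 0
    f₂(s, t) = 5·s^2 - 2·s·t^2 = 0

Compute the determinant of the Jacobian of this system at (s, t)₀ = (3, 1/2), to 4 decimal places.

-178.5000

J = [[t^2, 2·s·t + 2·t + 2], [10·s - 2·t^2, -4·s·t]].
At the point, J = [[0.2500, 6.0000], [29.5000, -6.0000]].
det J = -178.5000.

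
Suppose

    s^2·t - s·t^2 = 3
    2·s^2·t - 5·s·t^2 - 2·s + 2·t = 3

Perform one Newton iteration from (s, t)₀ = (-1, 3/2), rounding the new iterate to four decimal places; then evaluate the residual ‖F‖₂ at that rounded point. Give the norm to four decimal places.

At (-1, 3/2): F = (0.7500, 16.2500).
Jacobian J = [[2·s·t - t^2, s^2 - 2·s·t], [4·s·t - 5·t^2 - 2, 2·s^2 - 10·s·t + 2]].
At the point, J = [[-5.2500, 4.0000], [-19.2500, 19.0000]] (det J = -22.7500).
Solving J·Δ = −F gives Δ = (-2.2308, -3.1154).
Then the next iterate is (s, t)₁ = (-3.2308, -1.6154).
Re-evaluating at (-3.2308, -1.6154): F = (-11.430828, 8.661628), so ‖F‖₂ = 14.3418.

14.3418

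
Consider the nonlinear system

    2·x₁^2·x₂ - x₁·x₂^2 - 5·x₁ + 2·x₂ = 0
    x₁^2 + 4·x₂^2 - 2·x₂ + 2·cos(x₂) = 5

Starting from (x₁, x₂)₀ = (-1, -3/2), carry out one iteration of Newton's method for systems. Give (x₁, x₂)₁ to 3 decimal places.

(0.361, -1.049)

At (-1, -3/2): F = (1.250, 8.14147).
Jacobian J = [[4·x₁·x₂ - x₂^2 - 5, 2·x₁^2 - 2·x₁·x₂ + 2], [2·x₁, 8·x₂ - 2·sin(x₂) - 2]].
At the point, J = [[-1.250, 1.000], [-2.000, -12.00501]] (det J = 17.00626).
Solving J·Δ = −F gives Δ = (1.361, 0.451).
Then the next iterate is (x₁, x₂)₁ = (0.361, -1.049).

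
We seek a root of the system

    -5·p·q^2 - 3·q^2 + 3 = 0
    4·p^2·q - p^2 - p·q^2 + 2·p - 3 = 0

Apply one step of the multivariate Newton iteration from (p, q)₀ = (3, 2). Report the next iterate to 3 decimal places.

(2.070, 1.300)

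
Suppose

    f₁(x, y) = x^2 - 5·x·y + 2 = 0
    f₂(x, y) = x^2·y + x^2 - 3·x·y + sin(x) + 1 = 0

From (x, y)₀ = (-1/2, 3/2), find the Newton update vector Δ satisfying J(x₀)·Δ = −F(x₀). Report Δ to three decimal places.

(-4.666, -18.263)

At (-1/2, 3/2): F = (6.000, 3.39557).
Jacobian J = [[2·x - 5·y, -5·x], [2·x·y + 2·x - 3·y + cos(x), x^2 - 3·x]].
At the point, J = [[-8.500, 2.500], [-6.12242, 1.750]] (det J = 0.43104).
Solving J·Δ = −F gives Δ = (-4.666, -18.263).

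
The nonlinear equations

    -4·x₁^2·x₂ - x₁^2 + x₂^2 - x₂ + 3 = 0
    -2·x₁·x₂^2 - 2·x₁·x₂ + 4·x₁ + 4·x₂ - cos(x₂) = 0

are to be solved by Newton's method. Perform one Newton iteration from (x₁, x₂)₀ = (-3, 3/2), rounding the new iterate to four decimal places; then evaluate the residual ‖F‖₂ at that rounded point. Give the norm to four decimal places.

At (-3, 3/2): F = (-59.2500, 16.429263).
Jacobian J = [[-8·x₁·x₂ - 2·x₁, -4·x₁^2 + 2·x₂ - 1], [-2·x₂^2 - 2·x₂ + 4, -4·x₁·x₂ - 2·x₁ + sin(x₂) + 4]].
At the point, J = [[42.0000, -34.0000], [-3.5000, 28.997495]] (det J = 1098.894789).
Solving J·Δ = −F gives Δ = (1.0552, -0.4392).
Then the next iterate is (x₁, x₂)₁ = (-1.9448, 1.0608).
Re-evaluating at (-1.9448, 1.0608): F = (-16.766581, 4.478867), so ‖F‖₂ = 17.3545.

17.3545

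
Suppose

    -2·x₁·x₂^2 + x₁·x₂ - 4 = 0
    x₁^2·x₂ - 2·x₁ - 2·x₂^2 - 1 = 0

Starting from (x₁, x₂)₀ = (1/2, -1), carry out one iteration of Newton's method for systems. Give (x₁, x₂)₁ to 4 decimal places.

(-1.9286, -1.7143)

At (1/2, -1): F = (-5.5000, -4.2500).
Jacobian J = [[-2·x₂^2 + x₂, -4·x₁·x₂ + x₁], [2·x₁·x₂ - 2, x₁^2 - 4·x₂]].
At the point, J = [[-3.0000, 2.5000], [-3.0000, 4.2500]] (det J = -5.2500).
Solving J·Δ = −F gives Δ = (-2.4286, -0.7143).
Then the next iterate is (x₁, x₂)₁ = (-1.9286, -1.7143).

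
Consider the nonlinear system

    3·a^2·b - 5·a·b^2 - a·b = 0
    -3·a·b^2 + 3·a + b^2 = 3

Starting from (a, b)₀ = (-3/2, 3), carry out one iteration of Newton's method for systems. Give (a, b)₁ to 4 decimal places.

(-0.8252, 2.2180)

At (-3/2, 3): F = (92.2500, 42.0000).
Jacobian J = [[6·a·b - 5·b^2 - b, 3·a^2 - 10·a·b - a], [-3·b^2 + 3, -6·a·b + 2·b]].
At the point, J = [[-75.0000, 53.2500], [-24.0000, 33.0000]] (det J = -1197.0000).
Solving J·Δ = −F gives Δ = (0.6748, -0.7820).
Then the next iterate is (a, b)₁ = (-0.8252, 2.2180).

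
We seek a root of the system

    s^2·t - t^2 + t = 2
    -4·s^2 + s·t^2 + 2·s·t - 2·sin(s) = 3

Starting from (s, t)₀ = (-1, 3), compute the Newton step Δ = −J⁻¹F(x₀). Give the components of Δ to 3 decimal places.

(0.304, -1.706)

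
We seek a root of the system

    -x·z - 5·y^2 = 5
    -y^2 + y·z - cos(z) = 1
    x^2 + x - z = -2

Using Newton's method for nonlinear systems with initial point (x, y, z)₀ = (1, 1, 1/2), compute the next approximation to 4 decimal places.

(0.0127, -0.0544, 1.0380)

At (1, 1, 1/2): F = (-10.5000, -2.377583, 3.5000).
Jacobian J = [[-z, -10·y, -x], [0, -2·y + z, y + sin(z)], [2·x + 1, 0, -1]].
At the point, J = [[-0.5000, -10.0000, -1.0000], [0.0000, -1.5000, 1.479426], [3.0000, 0.0000, -1.0000]] (det J = -49.632766).
Solving J·Δ = −F gives Δ = (-0.9873, -1.0544, 0.5380).
Then the next iterate is (x, y, z)₁ = (0.0127, -0.0544, 1.0380).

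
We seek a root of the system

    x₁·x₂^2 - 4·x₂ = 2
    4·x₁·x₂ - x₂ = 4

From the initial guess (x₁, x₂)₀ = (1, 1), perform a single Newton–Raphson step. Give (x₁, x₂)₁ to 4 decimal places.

(2.5455, -0.7273)

At (1, 1): F = (-5.0000, -1.0000).
Jacobian J = [[x₂^2, 2·x₁·x₂ - 4], [4·x₂, 4·x₁ - 1]].
At the point, J = [[1.0000, -2.0000], [4.0000, 3.0000]] (det J = 11.0000).
Solving J·Δ = −F gives Δ = (1.5455, -1.7273).
Then the next iterate is (x₁, x₂)₁ = (2.5455, -0.7273).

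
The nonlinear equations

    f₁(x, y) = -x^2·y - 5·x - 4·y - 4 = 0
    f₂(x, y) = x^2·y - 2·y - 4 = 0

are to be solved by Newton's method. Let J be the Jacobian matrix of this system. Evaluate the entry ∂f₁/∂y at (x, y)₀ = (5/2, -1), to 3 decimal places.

-10.250

∂f₁/∂y = -x^2 - 4.
At (5/2, -1) this is -10.250.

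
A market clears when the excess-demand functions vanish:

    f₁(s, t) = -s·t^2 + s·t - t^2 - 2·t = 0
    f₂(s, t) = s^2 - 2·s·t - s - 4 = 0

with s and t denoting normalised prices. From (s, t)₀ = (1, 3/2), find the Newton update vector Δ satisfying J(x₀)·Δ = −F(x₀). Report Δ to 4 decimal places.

(-2.9600, -0.5400)

At (1, 3/2): F = (-6.0000, -7.0000).
Jacobian J = [[-t^2 + t, -2·s·t + s - 2·t - 2], [2·s - 2·t - 1, -2·s]].
At the point, J = [[-0.7500, -7.0000], [-2.0000, -2.0000]] (det J = -12.5000).
Solving J·Δ = −F gives Δ = (-2.9600, -0.5400).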